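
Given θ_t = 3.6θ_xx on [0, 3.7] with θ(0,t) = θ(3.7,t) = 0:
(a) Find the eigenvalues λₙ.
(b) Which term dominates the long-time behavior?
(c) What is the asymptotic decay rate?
Eigenvalues: λₙ = 3.6n²π²/3.7².
First three modes:
  n=1: λ₁ = 3.6π²/3.7² ≈ 2.595
  n=2: λ₂ = 14.4π²/3.7² ≈ 10.381 (4× faster decay)
  n=3: λ₃ = 32.4π²/3.7² ≈ 23.358 (9× faster decay)
As t → ∞, higher modes decay exponentially faster. The n=1 mode dominates: θ ~ c₁ sin(πx/3.7) e^{-λ₁t}.
Decay rate: λ₁ = 3.6π²/3.7² ≈ 2.595.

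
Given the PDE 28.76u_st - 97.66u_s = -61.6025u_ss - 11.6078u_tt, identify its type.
Rewriting in standard form: 61.6025u_ss + 28.76u_st + 11.6078u_tt - 97.66u_s = 0. The second-order coefficients are A = 61.6025, B = 28.76, C = 11.6078. Since B² - 4AC = -2033.140398 < 0, this is an elliptic PDE.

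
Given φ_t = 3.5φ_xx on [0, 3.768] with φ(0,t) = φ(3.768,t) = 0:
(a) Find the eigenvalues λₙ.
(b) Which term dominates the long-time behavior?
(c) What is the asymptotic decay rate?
Eigenvalues: λₙ = 3.5n²π²/3.768².
First three modes:
  n=1: λ₁ = 3.5π²/3.768² ≈ 2.433
  n=2: λ₂ = 14π²/3.768² ≈ 9.732 (4× faster decay)
  n=3: λ₃ = 31.5π²/3.768² ≈ 21.897 (9× faster decay)
As t → ∞, higher modes decay exponentially faster. The n=1 mode dominates: φ ~ c₁ sin(πx/3.768) e^{-λ₁t}.
Decay rate: λ₁ = 3.5π²/3.768² ≈ 2.433.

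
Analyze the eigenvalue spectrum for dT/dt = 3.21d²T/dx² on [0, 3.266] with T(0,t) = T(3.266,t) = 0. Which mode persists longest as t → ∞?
Eigenvalues: λₙ = 3.21n²π²/3.266².
First three modes:
  n=1: λ₁ = 3.21π²/3.266² ≈ 2.97
  n=2: λ₂ = 12.84π²/3.266² ≈ 11.88 (4× faster decay)
  n=3: λ₃ = 28.89π²/3.266² ≈ 26.731 (9× faster decay)
As t → ∞, higher modes decay exponentially faster. The n=1 mode dominates: T ~ c₁ sin(πx/3.266) e^{-λ₁t}.
Decay rate: λ₁ = 3.21π²/3.266² ≈ 2.97.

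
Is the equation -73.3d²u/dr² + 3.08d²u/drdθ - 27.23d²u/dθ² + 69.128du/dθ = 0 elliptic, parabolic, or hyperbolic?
Computing B² - 4AC with A = -73.3, B = 3.08, C = -27.23: discriminant = -7974.3496 (negative). Answer: elliptic.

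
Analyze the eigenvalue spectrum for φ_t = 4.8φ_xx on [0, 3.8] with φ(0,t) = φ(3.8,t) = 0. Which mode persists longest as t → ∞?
Eigenvalues: λₙ = 4.8n²π²/3.8².
First three modes:
  n=1: λ₁ = 4.8π²/3.8² ≈ 3.281
  n=2: λ₂ = 19.2π²/3.8² ≈ 13.123 (4× faster decay)
  n=3: λ₃ = 43.2π²/3.8² ≈ 29.527 (9× faster decay)
As t → ∞, higher modes decay exponentially faster. The n=1 mode dominates: φ ~ c₁ sin(πx/3.8) e^{-λ₁t}.
Decay rate: λ₁ = 4.8π²/3.8² ≈ 3.281.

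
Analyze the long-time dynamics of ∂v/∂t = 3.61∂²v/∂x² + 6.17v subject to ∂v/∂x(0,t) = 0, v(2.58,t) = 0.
Long-time behavior: v grows unboundedly. Reaction dominates diffusion (r=6.17 > κπ²/(4L²)≈1.34); solution grows exponentially.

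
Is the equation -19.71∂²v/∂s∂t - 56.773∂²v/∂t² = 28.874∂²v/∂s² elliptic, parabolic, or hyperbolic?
Rewriting in standard form: -28.874∂²v/∂s² - 19.71∂²v/∂s∂t - 56.773∂²v/∂t² = 0. Computing B² - 4AC with A = -28.874, B = -19.71, C = -56.773: discriminant = -6168.570308 (negative). Answer: elliptic.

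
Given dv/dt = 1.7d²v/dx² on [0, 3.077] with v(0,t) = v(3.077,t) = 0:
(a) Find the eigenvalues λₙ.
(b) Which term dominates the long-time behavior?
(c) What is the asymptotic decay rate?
Eigenvalues: λₙ = 1.7n²π²/3.077².
First three modes:
  n=1: λ₁ = 1.7π²/3.077² ≈ 1.772
  n=2: λ₂ = 6.8π²/3.077² ≈ 7.088 (4× faster decay)
  n=3: λ₃ = 15.3π²/3.077² ≈ 15.949 (9× faster decay)
As t → ∞, higher modes decay exponentially faster. The n=1 mode dominates: v ~ c₁ sin(πx/3.077) e^{-λ₁t}.
Decay rate: λ₁ = 1.7π²/3.077² ≈ 1.772.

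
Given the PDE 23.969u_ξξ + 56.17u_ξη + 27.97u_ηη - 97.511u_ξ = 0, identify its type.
The second-order coefficients are A = 23.969, B = 56.17, C = 27.97. Since B² - 4AC = 473.41718 > 0, this is a hyperbolic PDE.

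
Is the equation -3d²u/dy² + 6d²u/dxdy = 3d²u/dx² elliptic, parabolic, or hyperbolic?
Rewriting in standard form: -3d²u/dx² + 6d²u/dxdy - 3d²u/dy² = 0. Computing B² - 4AC with A = -3, B = 6, C = -3: discriminant = 0 (zero). Answer: parabolic.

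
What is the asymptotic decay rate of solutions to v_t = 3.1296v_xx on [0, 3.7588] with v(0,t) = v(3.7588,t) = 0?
Eigenvalues: λₙ = 3.1296n²π²/3.7588².
First three modes:
  n=1: λ₁ = 3.1296π²/3.7588² ≈ 2.186
  n=2: λ₂ = 12.5184π²/3.7588² ≈ 8.745 (4× faster decay)
  n=3: λ₃ = 28.1664π²/3.7588² ≈ 19.676 (9× faster decay)
As t → ∞, higher modes decay exponentially faster. The n=1 mode dominates: v ~ c₁ sin(πx/3.7588) e^{-λ₁t}.
Decay rate: λ₁ = 3.1296π²/3.7588² ≈ 2.186.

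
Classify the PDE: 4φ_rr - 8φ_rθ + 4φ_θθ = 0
A = 4, B = -8, C = 4. Discriminant B² - 4AC = 0. Since 0 = 0, parabolic.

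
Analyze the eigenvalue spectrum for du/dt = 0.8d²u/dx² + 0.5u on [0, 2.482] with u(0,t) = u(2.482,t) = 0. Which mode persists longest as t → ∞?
Eigenvalues: λₙ = 0.8n²π²/2.482² - 0.5.
First three modes:
  n=1: λ₁ = 0.8π²/2.482² - 0.5 ≈ 0.782
  n=2: λ₂ = 3.2π²/2.482² - 0.5 ≈ 4.627
  n=3: λ₃ = 7.2π²/2.482² - 0.5 ≈ 11.035
Since 0.8π²/2.482² ≈ 1.282 > 0.5, all λₙ > 0.
The n=1 mode decays slowest → dominates as t → ∞.
Asymptotic: u ~ c₁ sin(πx/2.482) e^{-λ₁t} with decay rate λ₁ ≈ 0.782.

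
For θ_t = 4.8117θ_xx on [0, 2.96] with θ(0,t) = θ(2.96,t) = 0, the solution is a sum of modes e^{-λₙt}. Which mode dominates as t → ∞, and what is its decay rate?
Eigenvalues: λₙ = 4.8117n²π²/2.96².
First three modes:
  n=1: λ₁ = 4.8117π²/2.96² ≈ 5.42
  n=2: λ₂ = 19.2468π²/2.96² ≈ 21.681 (4× faster decay)
  n=3: λ₃ = 43.3053π²/2.96² ≈ 48.782 (9× faster decay)
As t → ∞, higher modes decay exponentially faster. The n=1 mode dominates: θ ~ c₁ sin(πx/2.96) e^{-λ₁t}.
Decay rate: λ₁ = 4.8117π²/2.96² ≈ 5.42.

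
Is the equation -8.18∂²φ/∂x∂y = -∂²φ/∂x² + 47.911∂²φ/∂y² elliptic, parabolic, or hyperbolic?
Rewriting in standard form: ∂²φ/∂x² - 8.18∂²φ/∂x∂y - 47.911∂²φ/∂y² = 0. Computing B² - 4AC with A = 1, B = -8.18, C = -47.911: discriminant = 258.5564 (positive). Answer: hyperbolic.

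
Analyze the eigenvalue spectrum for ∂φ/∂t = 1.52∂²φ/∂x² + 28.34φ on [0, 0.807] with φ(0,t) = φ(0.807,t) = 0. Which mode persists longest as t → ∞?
Eigenvalues: λₙ = 1.52n²π²/0.807² - 28.34.
First three modes:
  n=1: λ₁ = 1.52π²/0.807² - 28.34 ≈ -5.305
  n=2: λ₂ = 6.08π²/0.807² - 28.34 ≈ 63.802
  n=3: λ₃ = 13.68π²/0.807² - 28.34 ≈ 178.979
Since 1.52π²/0.807² ≈ 23.035 < 28.34, λ₁ < 0.
The n=1 mode grows fastest (−λₙ is largest for n=1) → dominates.
Asymptotic: φ ~ c₁ sin(πx/0.807) e^{5.305t} (exponential growth at rate −λ₁ ≈ 5.305).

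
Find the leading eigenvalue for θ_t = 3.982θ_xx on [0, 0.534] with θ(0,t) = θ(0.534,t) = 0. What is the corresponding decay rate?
Eigenvalues: λₙ = 3.982n²π²/0.534².
First three modes:
  n=1: λ₁ = 3.982π²/0.534² ≈ 137.822
  n=2: λ₂ = 15.928π²/0.534² ≈ 551.288 (4× faster decay)
  n=3: λ₃ = 35.838π²/0.534² ≈ 1240.398 (9× faster decay)
As t → ∞, higher modes decay exponentially faster. The n=1 mode dominates: θ ~ c₁ sin(πx/0.534) e^{-λ₁t}.
Decay rate: λ₁ = 3.982π²/0.534² ≈ 137.822.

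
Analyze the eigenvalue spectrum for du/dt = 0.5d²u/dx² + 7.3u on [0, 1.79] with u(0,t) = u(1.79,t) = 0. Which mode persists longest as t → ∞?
Eigenvalues: λₙ = 0.5n²π²/1.79² - 7.3.
First three modes:
  n=1: λ₁ = 0.5π²/1.79² - 7.3 ≈ -5.76
  n=2: λ₂ = 2π²/1.79² - 7.3 ≈ -1.139
  n=3: λ₃ = 4.5π²/1.79² - 7.3 ≈ 6.561
Since 0.5π²/1.79² ≈ 1.54 < 7.3, λ₁ < 0.
The n=1 mode grows fastest (−λₙ is largest for n=1) → dominates.
Asymptotic: u ~ c₁ sin(πx/1.79) e^{5.76t} (exponential growth at rate −λ₁ ≈ 5.76).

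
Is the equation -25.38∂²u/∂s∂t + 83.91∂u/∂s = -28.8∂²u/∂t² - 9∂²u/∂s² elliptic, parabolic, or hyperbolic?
Rewriting in standard form: 9∂²u/∂s² - 25.38∂²u/∂s∂t + 28.8∂²u/∂t² + 83.91∂u/∂s = 0. Computing B² - 4AC with A = 9, B = -25.38, C = 28.8: discriminant = -392.6556 (negative). Answer: elliptic.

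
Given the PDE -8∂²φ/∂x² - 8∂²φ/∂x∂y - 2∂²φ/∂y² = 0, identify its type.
The second-order coefficients are A = -8, B = -8, C = -2. Since B² - 4AC = 0 = 0, this is a parabolic PDE.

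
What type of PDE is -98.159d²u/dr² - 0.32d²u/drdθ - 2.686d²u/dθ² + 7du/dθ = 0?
With A = -98.159, B = -0.32, C = -2.686, the discriminant is -1054.517896. This is an elliptic PDE.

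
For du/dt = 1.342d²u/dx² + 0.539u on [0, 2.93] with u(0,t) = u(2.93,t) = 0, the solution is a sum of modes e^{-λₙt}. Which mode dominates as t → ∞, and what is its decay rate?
Eigenvalues: λₙ = 1.342n²π²/2.93² - 0.539.
First three modes:
  n=1: λ₁ = 1.342π²/2.93² - 0.539 ≈ 1.004
  n=2: λ₂ = 5.368π²/2.93² - 0.539 ≈ 5.632
  n=3: λ₃ = 12.078π²/2.93² - 0.539 ≈ 13.346
Since 1.342π²/2.93² ≈ 1.543 > 0.539, all λₙ > 0.
The n=1 mode decays slowest → dominates as t → ∞.
Asymptotic: u ~ c₁ sin(πx/2.93) e^{-λ₁t} with decay rate λ₁ ≈ 1.004.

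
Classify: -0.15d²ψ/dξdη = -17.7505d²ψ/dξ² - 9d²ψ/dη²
Rewriting in standard form: 17.7505d²ψ/dξ² - 0.15d²ψ/dξdη + 9d²ψ/dη² = 0. Elliptic (discriminant = -638.9955).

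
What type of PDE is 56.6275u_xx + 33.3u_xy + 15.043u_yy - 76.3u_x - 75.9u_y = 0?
With A = 56.6275, B = 33.3, C = 15.043, the discriminant is -2298.49993. This is an elliptic PDE.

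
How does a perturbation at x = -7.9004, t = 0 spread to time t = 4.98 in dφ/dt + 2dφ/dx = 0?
At x = 2.0596. The characteristic carries data from (-7.9004, 0) to (2.0596, 4.98).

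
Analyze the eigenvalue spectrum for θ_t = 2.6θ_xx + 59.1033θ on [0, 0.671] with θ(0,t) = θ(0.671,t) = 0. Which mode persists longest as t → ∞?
Eigenvalues: λₙ = 2.6n²π²/0.671² - 59.1033.
First three modes:
  n=1: λ₁ = 2.6π²/0.671² - 59.1033 ≈ -2.109
  n=2: λ₂ = 10.4π²/0.671² - 59.1033 ≈ 168.872
  n=3: λ₃ = 23.4π²/0.671² - 59.1033 ≈ 453.841
Since 2.6π²/0.671² ≈ 56.994 < 59.1033, λ₁ < 0.
The n=1 mode grows fastest (−λₙ is largest for n=1) → dominates.
Asymptotic: θ ~ c₁ sin(πx/0.671) e^{2.109t} (exponential growth at rate −λ₁ ≈ 2.109).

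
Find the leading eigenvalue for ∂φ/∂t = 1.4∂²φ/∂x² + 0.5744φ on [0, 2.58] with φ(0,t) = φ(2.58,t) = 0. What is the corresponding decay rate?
Eigenvalues: λₙ = 1.4n²π²/2.58² - 0.5744.
First three modes:
  n=1: λ₁ = 1.4π²/2.58² - 0.5744 ≈ 1.501
  n=2: λ₂ = 5.6π²/2.58² - 0.5744 ≈ 7.729
  n=3: λ₃ = 12.6π²/2.58² - 0.5744 ≈ 18.108
Since 1.4π²/2.58² ≈ 2.076 > 0.5744, all λₙ > 0.
The n=1 mode decays slowest → dominates as t → ∞.
Asymptotic: φ ~ c₁ sin(πx/2.58) e^{-λ₁t} with decay rate λ₁ ≈ 1.501.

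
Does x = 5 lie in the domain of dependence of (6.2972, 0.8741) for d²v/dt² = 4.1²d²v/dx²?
Yes. The domain of dependence is [2.71339, 9.88101], and 5 ∈ [2.71339, 9.88101].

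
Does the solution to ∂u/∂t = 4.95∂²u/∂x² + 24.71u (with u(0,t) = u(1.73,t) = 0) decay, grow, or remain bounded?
u grows unboundedly. Reaction dominates diffusion (r=24.71 > κπ²/L²≈16.32); solution grows exponentially.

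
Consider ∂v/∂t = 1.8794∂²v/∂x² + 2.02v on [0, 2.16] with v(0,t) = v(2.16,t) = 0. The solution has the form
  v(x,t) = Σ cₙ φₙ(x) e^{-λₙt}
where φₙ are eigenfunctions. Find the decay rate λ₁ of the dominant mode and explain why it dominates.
Eigenvalues: λₙ = 1.8794n²π²/2.16² - 2.02.
First three modes:
  n=1: λ₁ = 1.8794π²/2.16² - 2.02 ≈ 1.956
  n=2: λ₂ = 7.5176π²/2.16² - 2.02 ≈ 13.883
  n=3: λ₃ = 16.9146π²/2.16² - 2.02 ≈ 33.761
Since 1.8794π²/2.16² ≈ 3.976 > 2.02, all λₙ > 0.
The n=1 mode decays slowest → dominates as t → ∞.
Asymptotic: v ~ c₁ sin(πx/2.16) e^{-λ₁t} with decay rate λ₁ ≈ 1.956.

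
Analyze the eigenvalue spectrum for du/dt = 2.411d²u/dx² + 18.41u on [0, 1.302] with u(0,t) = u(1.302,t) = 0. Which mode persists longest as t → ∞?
Eigenvalues: λₙ = 2.411n²π²/1.302² - 18.41.
First three modes:
  n=1: λ₁ = 2.411π²/1.302² - 18.41 ≈ -4.373
  n=2: λ₂ = 9.644π²/1.302² - 18.41 ≈ 37.738
  n=3: λ₃ = 21.699π²/1.302² - 18.41 ≈ 107.923
Since 2.411π²/1.302² ≈ 14.037 < 18.41, λ₁ < 0.
The n=1 mode grows fastest (−λₙ is largest for n=1) → dominates.
Asymptotic: u ~ c₁ sin(πx/1.302) e^{4.373t} (exponential growth at rate −λ₁ ≈ 4.373).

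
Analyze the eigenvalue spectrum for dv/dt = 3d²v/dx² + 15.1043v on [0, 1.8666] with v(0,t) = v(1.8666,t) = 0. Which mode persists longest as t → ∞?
Eigenvalues: λₙ = 3n²π²/1.8666² - 15.1043.
First three modes:
  n=1: λ₁ = 3π²/1.8666² - 15.1043 ≈ -6.606
  n=2: λ₂ = 12π²/1.8666² - 15.1043 ≈ 18.888
  n=3: λ₃ = 27π²/1.8666² - 15.1043 ≈ 61.378
Since 3π²/1.8666² ≈ 8.498 < 15.1043, λ₁ < 0.
The n=1 mode grows fastest (−λₙ is largest for n=1) → dominates.
Asymptotic: v ~ c₁ sin(πx/1.8666) e^{6.606t} (exponential growth at rate −λ₁ ≈ 6.606).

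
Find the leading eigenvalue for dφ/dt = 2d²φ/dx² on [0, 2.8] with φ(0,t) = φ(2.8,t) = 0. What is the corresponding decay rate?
Eigenvalues: λₙ = 2n²π²/2.8².
First three modes:
  n=1: λ₁ = 2π²/2.8² ≈ 2.518
  n=2: λ₂ = 8π²/2.8² ≈ 10.071 (4× faster decay)
  n=3: λ₃ = 18π²/2.8² ≈ 22.66 (9× faster decay)
As t → ∞, higher modes decay exponentially faster. The n=1 mode dominates: φ ~ c₁ sin(πx/2.8) e^{-λ₁t}.
Decay rate: λ₁ = 2π²/2.8² ≈ 2.518.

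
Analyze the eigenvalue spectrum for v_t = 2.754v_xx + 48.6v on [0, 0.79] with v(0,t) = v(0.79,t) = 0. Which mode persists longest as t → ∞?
Eigenvalues: λₙ = 2.754n²π²/0.79² - 48.6.
First three modes:
  n=1: λ₁ = 2.754π²/0.79² - 48.6 ≈ -5.048
  n=2: λ₂ = 11.016π²/0.79² - 48.6 ≈ 125.609
  n=3: λ₃ = 24.786π²/0.79² - 48.6 ≈ 343.369
Since 2.754π²/0.79² ≈ 43.552 < 48.6, λ₁ < 0.
The n=1 mode grows fastest (−λₙ is largest for n=1) → dominates.
Asymptotic: v ~ c₁ sin(πx/0.79) e^{5.048t} (exponential growth at rate −λ₁ ≈ 5.048).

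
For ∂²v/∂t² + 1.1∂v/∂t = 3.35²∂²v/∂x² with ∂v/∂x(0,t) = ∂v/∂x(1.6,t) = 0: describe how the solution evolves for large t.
v → constant (steady state). Damping (γ=1.1) dissipates the nonconstant modes; with Neumann BCs the spatial average obeys M''+γM'=0 and tends to a finite limit.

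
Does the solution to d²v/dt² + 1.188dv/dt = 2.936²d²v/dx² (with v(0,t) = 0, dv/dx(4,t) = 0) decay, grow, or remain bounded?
v → 0. Damping (γ=1.188) dissipates energy; oscillations decay exponentially.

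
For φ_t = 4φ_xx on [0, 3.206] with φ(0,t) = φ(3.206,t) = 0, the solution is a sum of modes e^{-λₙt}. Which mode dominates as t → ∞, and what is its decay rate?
Eigenvalues: λₙ = 4n²π²/3.206².
First three modes:
  n=1: λ₁ = 4π²/3.206² ≈ 3.841
  n=2: λ₂ = 16π²/3.206² ≈ 15.364 (4× faster decay)
  n=3: λ₃ = 36π²/3.206² ≈ 34.568 (9× faster decay)
As t → ∞, higher modes decay exponentially faster. The n=1 mode dominates: φ ~ c₁ sin(πx/3.206) e^{-λ₁t}.
Decay rate: λ₁ = 4π²/3.206² ≈ 3.841.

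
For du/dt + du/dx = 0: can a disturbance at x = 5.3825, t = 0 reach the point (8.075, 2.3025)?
No. Only data at x = 5.7725 affects (8.075, 2.3025). Advection has one-way propagation along characteristics.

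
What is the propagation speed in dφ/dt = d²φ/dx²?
Infinite. The heat equation is parabolic, not hyperbolic, so disturbances propagate instantly.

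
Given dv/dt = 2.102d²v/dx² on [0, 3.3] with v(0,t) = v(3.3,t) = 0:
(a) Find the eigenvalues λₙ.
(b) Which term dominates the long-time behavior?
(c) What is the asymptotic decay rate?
Eigenvalues: λₙ = 2.102n²π²/3.3².
First three modes:
  n=1: λ₁ = 2.102π²/3.3² ≈ 1.905
  n=2: λ₂ = 8.408π²/3.3² ≈ 7.62 (4× faster decay)
  n=3: λ₃ = 18.918π²/3.3² ≈ 17.145 (9× faster decay)
As t → ∞, higher modes decay exponentially faster. The n=1 mode dominates: v ~ c₁ sin(πx/3.3) e^{-λ₁t}.
Decay rate: λ₁ = 2.102π²/3.3² ≈ 1.905.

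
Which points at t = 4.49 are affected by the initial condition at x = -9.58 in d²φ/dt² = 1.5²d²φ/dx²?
Domain of influence: [-16.315, -2.845]. Data at x = -9.58 spreads outward at speed 1.5.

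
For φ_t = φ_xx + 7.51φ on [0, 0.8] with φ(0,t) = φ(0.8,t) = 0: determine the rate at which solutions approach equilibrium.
Eigenvalues: λₙ = n²π²/0.8² - 7.51.
First three modes:
  n=1: λ₁ = π²/0.8² - 7.51 ≈ 7.911
  n=2: λ₂ = 4π²/0.8² - 7.51 ≈ 54.175
  n=3: λ₃ = 9π²/0.8² - 7.51 ≈ 131.281
Since π²/0.8² ≈ 15.421 > 7.51, all λₙ > 0.
The n=1 mode decays slowest → dominates as t → ∞.
Asymptotic: φ ~ c₁ sin(πx/0.8) e^{-λ₁t} with decay rate λ₁ ≈ 7.911.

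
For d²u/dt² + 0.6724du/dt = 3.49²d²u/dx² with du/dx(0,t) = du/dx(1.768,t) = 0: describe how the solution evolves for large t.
u → constant (steady state). Damping (γ=0.6724) dissipates the nonconstant modes; with Neumann BCs the spatial average obeys M''+γM'=0 and tends to a finite limit.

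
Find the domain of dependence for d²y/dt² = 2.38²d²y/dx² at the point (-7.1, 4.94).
Domain of dependence: [-18.8572, 4.6572]. Signals travel at speed 2.38, so data within |x - -7.1| ≤ 2.38·4.94 = 11.7572 can reach the point.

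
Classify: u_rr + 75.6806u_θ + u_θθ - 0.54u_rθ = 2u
Rewriting in standard form: u_rr - 0.54u_rθ + u_θθ + 75.6806u_θ - 2u = 0. Elliptic (discriminant = -3.7084).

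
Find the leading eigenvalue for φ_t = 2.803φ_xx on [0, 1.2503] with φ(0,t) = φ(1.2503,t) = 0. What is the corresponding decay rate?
Eigenvalues: λₙ = 2.803n²π²/1.2503².
First three modes:
  n=1: λ₁ = 2.803π²/1.2503² ≈ 17.697
  n=2: λ₂ = 11.212π²/1.2503² ≈ 70.787 (4× faster decay)
  n=3: λ₃ = 25.227π²/1.2503² ≈ 159.271 (9× faster decay)
As t → ∞, higher modes decay exponentially faster. The n=1 mode dominates: φ ~ c₁ sin(πx/1.2503) e^{-λ₁t}.
Decay rate: λ₁ = 2.803π²/1.2503² ≈ 17.697.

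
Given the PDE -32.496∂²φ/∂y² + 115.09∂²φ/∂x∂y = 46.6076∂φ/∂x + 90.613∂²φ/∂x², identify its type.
Rewriting in standard form: -90.613∂²φ/∂x² + 115.09∂²φ/∂x∂y - 32.496∂²φ/∂y² - 46.6076∂φ/∂x = 0. The second-order coefficients are A = -90.613, B = 115.09, C = -32.496. Since B² - 4AC = 1467.467908 > 0, this is a hyperbolic PDE.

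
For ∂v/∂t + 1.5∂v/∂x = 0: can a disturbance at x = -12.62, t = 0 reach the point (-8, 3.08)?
Yes. The characteristic through (-8, 3.08) passes through x = -12.62.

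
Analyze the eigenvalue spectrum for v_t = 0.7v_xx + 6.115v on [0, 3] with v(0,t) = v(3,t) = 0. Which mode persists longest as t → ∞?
Eigenvalues: λₙ = 0.7n²π²/3² - 6.115.
First three modes:
  n=1: λ₁ = 0.7π²/3² - 6.115 ≈ -5.347
  n=2: λ₂ = 2.8π²/3² - 6.115 ≈ -3.044
  n=3: λ₃ = 6.3π²/3² - 6.115 ≈ 0.794
Since 0.7π²/3² ≈ 0.768 < 6.115, λ₁ < 0.
The n=1 mode grows fastest (−λₙ is largest for n=1) → dominates.
Asymptotic: v ~ c₁ sin(πx/3) e^{5.347t} (exponential growth at rate −λ₁ ≈ 5.347).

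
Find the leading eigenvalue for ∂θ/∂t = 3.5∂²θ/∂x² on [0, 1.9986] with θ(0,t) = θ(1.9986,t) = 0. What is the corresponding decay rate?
Eigenvalues: λₙ = 3.5n²π²/1.9986².
First three modes:
  n=1: λ₁ = 3.5π²/1.9986² ≈ 8.648
  n=2: λ₂ = 14π²/1.9986² ≈ 34.592 (4× faster decay)
  n=3: λ₃ = 31.5π²/1.9986² ≈ 77.832 (9× faster decay)
As t → ∞, higher modes decay exponentially faster. The n=1 mode dominates: θ ~ c₁ sin(πx/1.9986) e^{-λ₁t}.
Decay rate: λ₁ = 3.5π²/1.9986² ≈ 8.648.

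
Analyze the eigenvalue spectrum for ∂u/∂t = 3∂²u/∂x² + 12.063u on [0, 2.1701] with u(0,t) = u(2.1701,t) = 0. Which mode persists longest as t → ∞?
Eigenvalues: λₙ = 3n²π²/2.1701² - 12.063.
First three modes:
  n=1: λ₁ = 3π²/2.1701² - 12.063 ≈ -5.776
  n=2: λ₂ = 12π²/2.1701² - 12.063 ≈ 13.086
  n=3: λ₃ = 27π²/2.1701² - 12.063 ≈ 44.522
Since 3π²/2.1701² ≈ 6.287 < 12.063, λ₁ < 0.
The n=1 mode grows fastest (−λₙ is largest for n=1) → dominates.
Asymptotic: u ~ c₁ sin(πx/2.1701) e^{5.776t} (exponential growth at rate −λ₁ ≈ 5.776).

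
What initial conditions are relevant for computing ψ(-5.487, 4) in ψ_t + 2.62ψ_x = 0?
A single point: x = -15.967. The characteristic through (-5.487, 4) is x - 2.62t = const, so x = -5.487 - 2.62·4 = -15.967.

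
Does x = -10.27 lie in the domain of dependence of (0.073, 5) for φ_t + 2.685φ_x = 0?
No. Only data at x = -13.352 affects (0.073, 5). Advection has one-way propagation along characteristics.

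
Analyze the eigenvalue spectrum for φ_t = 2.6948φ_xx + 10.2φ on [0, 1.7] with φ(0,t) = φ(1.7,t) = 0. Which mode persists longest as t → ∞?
Eigenvalues: λₙ = 2.6948n²π²/1.7² - 10.2.
First three modes:
  n=1: λ₁ = 2.6948π²/1.7² - 10.2 ≈ -0.997
  n=2: λ₂ = 10.7792π²/1.7² - 10.2 ≈ 26.612
  n=3: λ₃ = 24.2532π²/1.7² - 10.2 ≈ 72.627
Since 2.6948π²/1.7² ≈ 9.203 < 10.2, λ₁ < 0.
The n=1 mode grows fastest (−λₙ is largest for n=1) → dominates.
Asymptotic: φ ~ c₁ sin(πx/1.7) e^{0.997t} (exponential growth at rate −λ₁ ≈ 0.997).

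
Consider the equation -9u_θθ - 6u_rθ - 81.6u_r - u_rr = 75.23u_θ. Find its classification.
Rewriting in standard form: -u_rr - 6u_rθ - 9u_θθ - 81.6u_r - 75.23u_θ = 0. Parabolic. (A = -1, B = -6, C = -9 gives B² - 4AC = 0.)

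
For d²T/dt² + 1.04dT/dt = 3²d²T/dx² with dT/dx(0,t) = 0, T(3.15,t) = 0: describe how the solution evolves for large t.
T → 0. Damping (γ=1.04) dissipates energy; oscillations decay exponentially.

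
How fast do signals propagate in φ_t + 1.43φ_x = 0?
Speed = 1.43. Information travels along x - 1.43t = const (rightward).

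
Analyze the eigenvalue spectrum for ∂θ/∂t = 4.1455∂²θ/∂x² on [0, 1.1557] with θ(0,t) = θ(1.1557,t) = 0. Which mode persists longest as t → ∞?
Eigenvalues: λₙ = 4.1455n²π²/1.1557².
First three modes:
  n=1: λ₁ = 4.1455π²/1.1557² ≈ 30.633
  n=2: λ₂ = 16.582π²/1.1557² ≈ 122.531 (4× faster decay)
  n=3: λ₃ = 37.3095π²/1.1557² ≈ 275.695 (9× faster decay)
As t → ∞, higher modes decay exponentially faster. The n=1 mode dominates: θ ~ c₁ sin(πx/1.1557) e^{-λ₁t}.
Decay rate: λ₁ = 4.1455π²/1.1557² ≈ 30.633.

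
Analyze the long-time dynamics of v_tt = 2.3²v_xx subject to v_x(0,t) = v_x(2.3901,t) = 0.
Long-time behavior: v oscillates about a mean that drifts linearly in t (generically unbounded; no decay). There is no damping, so the nonconstant modes persist as standing waves (energy conserved, no decay). But with Neumann conditions at both ends the constant mode has eigenvalue 0: the spatial mean M(t) of v satisfies M'' = 0, so M(t) = M(0) + M'(0)·t. Unless the initial velocity has zero mean (∫v_t(x,0)dx = 0), the solution grows linearly in t (unbounded, though not exponentially); if it does have zero mean, the solution stays bounded and simply oscillates.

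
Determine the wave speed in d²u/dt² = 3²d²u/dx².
Speed = 3. Information travels along characteristics x = x₀ ± 3t.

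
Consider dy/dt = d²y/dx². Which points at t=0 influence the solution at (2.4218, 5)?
The entire real line. The heat equation has infinite propagation speed: any initial disturbance instantly affects all points (though exponentially small far away).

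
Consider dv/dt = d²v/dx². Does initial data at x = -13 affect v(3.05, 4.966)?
Yes, for any finite x. The heat equation has infinite propagation speed, so all initial data affects all points at any t > 0.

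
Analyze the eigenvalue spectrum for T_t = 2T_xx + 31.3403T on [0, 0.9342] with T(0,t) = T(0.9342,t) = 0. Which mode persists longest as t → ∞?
Eigenvalues: λₙ = 2n²π²/0.9342² - 31.3403.
First three modes:
  n=1: λ₁ = 2π²/0.9342² - 31.3403 ≈ -8.723
  n=2: λ₂ = 8π²/0.9342² - 31.3403 ≈ 59.131
  n=3: λ₃ = 18π²/0.9342² - 31.3403 ≈ 172.22
Since 2π²/0.9342² ≈ 22.618 < 31.3403, λ₁ < 0.
The n=1 mode grows fastest (−λₙ is largest for n=1) → dominates.
Asymptotic: T ~ c₁ sin(πx/0.9342) e^{8.723t} (exponential growth at rate −λ₁ ≈ 8.723).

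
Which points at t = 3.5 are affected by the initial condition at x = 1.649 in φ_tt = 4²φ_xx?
Domain of influence: [-12.351, 15.649]. Data at x = 1.649 spreads outward at speed 4.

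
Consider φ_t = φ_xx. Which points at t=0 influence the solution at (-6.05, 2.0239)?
The entire real line. The heat equation has infinite propagation speed: any initial disturbance instantly affects all points (though exponentially small far away).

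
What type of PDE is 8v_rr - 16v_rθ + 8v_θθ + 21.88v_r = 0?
With A = 8, B = -16, C = 8, the discriminant is 0. This is a parabolic PDE.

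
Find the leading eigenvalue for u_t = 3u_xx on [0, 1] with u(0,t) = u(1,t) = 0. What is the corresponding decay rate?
Eigenvalues: λₙ = 3n²π².
First three modes:
  n=1: λ₁ = 3π² ≈ 29.609
  n=2: λ₂ = 12π² ≈ 118.435 (4× faster decay)
  n=3: λ₃ = 27π² ≈ 266.479 (9× faster decay)
As t → ∞, higher modes decay exponentially faster. The n=1 mode dominates: u ~ c₁ sin(πx) e^{-λ₁t}.
Decay rate: λ₁ = 3π² ≈ 29.609.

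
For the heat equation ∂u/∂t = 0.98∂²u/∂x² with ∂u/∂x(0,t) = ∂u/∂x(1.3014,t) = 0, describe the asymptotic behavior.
u → constant (steady state). Heat is conserved (no flux at boundaries); solution approaches the spatial average.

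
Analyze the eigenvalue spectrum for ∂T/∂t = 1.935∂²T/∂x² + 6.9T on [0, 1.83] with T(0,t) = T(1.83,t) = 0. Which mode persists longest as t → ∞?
Eigenvalues: λₙ = 1.935n²π²/1.83² - 6.9.
First three modes:
  n=1: λ₁ = 1.935π²/1.83² - 6.9 ≈ -1.197
  n=2: λ₂ = 7.74π²/1.83² - 6.9 ≈ 15.911
  n=3: λ₃ = 17.415π²/1.83² - 6.9 ≈ 44.424
Since 1.935π²/1.83² ≈ 5.703 < 6.9, λ₁ < 0.
The n=1 mode grows fastest (−λₙ is largest for n=1) → dominates.
Asymptotic: T ~ c₁ sin(πx/1.83) e^{1.197t} (exponential growth at rate −λ₁ ≈ 1.197).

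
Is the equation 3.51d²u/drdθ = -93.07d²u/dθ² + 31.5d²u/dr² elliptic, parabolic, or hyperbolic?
Rewriting in standard form: -31.5d²u/dr² + 3.51d²u/drdθ + 93.07d²u/dθ² = 0. Computing B² - 4AC with A = -31.5, B = 3.51, C = 93.07: discriminant = 11739.1401 (positive). Answer: hyperbolic.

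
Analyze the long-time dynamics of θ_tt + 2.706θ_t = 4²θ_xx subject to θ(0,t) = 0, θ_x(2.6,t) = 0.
Long-time behavior: θ → 0. Damping (γ=2.706) dissipates energy; oscillations decay exponentially.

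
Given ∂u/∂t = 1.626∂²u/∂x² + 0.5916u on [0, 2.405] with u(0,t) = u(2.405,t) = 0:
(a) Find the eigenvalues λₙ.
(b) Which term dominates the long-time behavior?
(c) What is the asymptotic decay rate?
Eigenvalues: λₙ = 1.626n²π²/2.405² - 0.5916.
First three modes:
  n=1: λ₁ = 1.626π²/2.405² - 0.5916 ≈ 2.183
  n=2: λ₂ = 6.504π²/2.405² - 0.5916 ≈ 10.507
  n=3: λ₃ = 14.634π²/2.405² - 0.5916 ≈ 24.379
Since 1.626π²/2.405² ≈ 2.775 > 0.5916, all λₙ > 0.
The n=1 mode decays slowest → dominates as t → ∞.
Asymptotic: u ~ c₁ sin(πx/2.405) e^{-λ₁t} with decay rate λ₁ ≈ 2.183.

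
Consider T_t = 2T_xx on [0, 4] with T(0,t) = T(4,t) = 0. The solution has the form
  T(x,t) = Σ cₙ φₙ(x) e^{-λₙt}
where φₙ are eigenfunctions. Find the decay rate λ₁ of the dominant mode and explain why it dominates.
Eigenvalues: λₙ = 2n²π²/4².
First three modes:
  n=1: λ₁ = 2π²/4² ≈ 1.234
  n=2: λ₂ = 8π²/4² ≈ 4.935 (4× faster decay)
  n=3: λ₃ = 18π²/4² ≈ 11.103 (9× faster decay)
As t → ∞, higher modes decay exponentially faster. The n=1 mode dominates: T ~ c₁ sin(πx/4) e^{-λ₁t}.
Decay rate: λ₁ = 2π²/4² ≈ 1.234.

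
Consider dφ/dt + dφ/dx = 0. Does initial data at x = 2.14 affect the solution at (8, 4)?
No. Only data at x = 4 affects (8, 4). Advection has one-way propagation along characteristics.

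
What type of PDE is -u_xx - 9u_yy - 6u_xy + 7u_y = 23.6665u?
Rewriting in standard form: -u_xx - 6u_xy - 9u_yy + 7u_y - 23.6665u = 0. With A = -1, B = -6, C = -9, the discriminant is 0. This is a parabolic PDE.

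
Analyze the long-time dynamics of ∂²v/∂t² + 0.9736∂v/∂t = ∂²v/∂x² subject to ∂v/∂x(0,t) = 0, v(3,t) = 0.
Long-time behavior: v → 0. Damping (γ=0.9736) dissipates energy; oscillations decay exponentially.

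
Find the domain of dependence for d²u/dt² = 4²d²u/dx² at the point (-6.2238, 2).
Domain of dependence: [-14.2238, 1.7762]. Signals travel at speed 4, so data within |x - -6.2238| ≤ 4·2 = 8 can reach the point.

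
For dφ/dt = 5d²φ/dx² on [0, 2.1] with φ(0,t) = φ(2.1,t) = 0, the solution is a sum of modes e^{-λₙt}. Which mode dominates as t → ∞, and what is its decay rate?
Eigenvalues: λₙ = 5n²π²/2.1².
First three modes:
  n=1: λ₁ = 5π²/2.1² ≈ 11.19
  n=2: λ₂ = 20π²/2.1² ≈ 44.76 (4× faster decay)
  n=3: λ₃ = 45π²/2.1² ≈ 100.71 (9× faster decay)
As t → ∞, higher modes decay exponentially faster. The n=1 mode dominates: φ ~ c₁ sin(πx/2.1) e^{-λ₁t}.
Decay rate: λ₁ = 5π²/2.1² ≈ 11.19.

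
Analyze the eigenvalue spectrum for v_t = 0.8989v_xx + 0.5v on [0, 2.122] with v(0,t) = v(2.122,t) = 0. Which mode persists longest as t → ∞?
Eigenvalues: λₙ = 0.8989n²π²/2.122² - 0.5.
First three modes:
  n=1: λ₁ = 0.8989π²/2.122² - 0.5 ≈ 1.47
  n=2: λ₂ = 3.5956π²/2.122² - 0.5 ≈ 7.381
  n=3: λ₃ = 8.0901π²/2.122² - 0.5 ≈ 17.232
Since 0.8989π²/2.122² ≈ 1.97 > 0.5, all λₙ > 0.
The n=1 mode decays slowest → dominates as t → ∞.
Asymptotic: v ~ c₁ sin(πx/2.122) e^{-λ₁t} with decay rate λ₁ ≈ 1.47.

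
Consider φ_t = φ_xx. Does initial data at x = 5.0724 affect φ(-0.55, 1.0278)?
Yes, for any finite x. The heat equation has infinite propagation speed, so all initial data affects all points at any t > 0.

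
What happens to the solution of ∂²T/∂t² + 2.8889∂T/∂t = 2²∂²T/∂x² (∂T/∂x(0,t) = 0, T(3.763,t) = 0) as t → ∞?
T → 0. Damping (γ=2.8889) dissipates energy; oscillations decay exponentially.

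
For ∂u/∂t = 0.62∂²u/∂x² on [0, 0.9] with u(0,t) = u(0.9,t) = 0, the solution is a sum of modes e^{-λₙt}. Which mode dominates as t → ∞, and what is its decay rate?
Eigenvalues: λₙ = 0.62n²π²/0.9².
First three modes:
  n=1: λ₁ = 0.62π²/0.9² ≈ 7.555
  n=2: λ₂ = 2.48π²/0.9² ≈ 30.218 (4× faster decay)
  n=3: λ₃ = 5.58π²/0.9² ≈ 67.991 (9× faster decay)
As t → ∞, higher modes decay exponentially faster. The n=1 mode dominates: u ~ c₁ sin(πx/0.9) e^{-λ₁t}.
Decay rate: λ₁ = 0.62π²/0.9² ≈ 7.555.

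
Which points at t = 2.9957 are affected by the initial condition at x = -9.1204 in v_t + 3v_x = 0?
At x = -0.1333. The characteristic carries data from (-9.1204, 0) to (-0.1333, 2.9957).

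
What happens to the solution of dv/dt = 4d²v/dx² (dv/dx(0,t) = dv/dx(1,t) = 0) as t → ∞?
v → constant (steady state). Heat is conserved (no flux at boundaries); solution approaches the spatial average.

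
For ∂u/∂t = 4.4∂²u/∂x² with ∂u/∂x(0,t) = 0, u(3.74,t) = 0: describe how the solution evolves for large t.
u → 0. Heat escapes through the Dirichlet boundary.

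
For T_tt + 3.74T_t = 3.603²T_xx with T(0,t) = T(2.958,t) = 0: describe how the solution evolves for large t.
T → 0. Damping (γ=3.74) dissipates energy; oscillations decay exponentially.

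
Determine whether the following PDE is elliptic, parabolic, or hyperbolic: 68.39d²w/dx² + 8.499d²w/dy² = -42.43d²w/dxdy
Rewriting in standard form: 68.39d²w/dx² + 42.43d²w/dxdy + 8.499d²w/dy² = 0. Coefficients: A = 68.39, B = 42.43, C = 8.499. B² - 4AC = -524.68154, which is negative, so the equation is elliptic.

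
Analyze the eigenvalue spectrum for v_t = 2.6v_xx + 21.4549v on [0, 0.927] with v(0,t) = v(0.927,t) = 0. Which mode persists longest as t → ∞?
Eigenvalues: λₙ = 2.6n²π²/0.927² - 21.4549.
First three modes:
  n=1: λ₁ = 2.6π²/0.927² - 21.4549 ≈ 8.407
  n=2: λ₂ = 10.4π²/0.927² - 21.4549 ≈ 97.992
  n=3: λ₃ = 23.4π²/0.927² - 21.4549 ≈ 247.3
Since 2.6π²/0.927² ≈ 29.862 > 21.4549, all λₙ > 0.
The n=1 mode decays slowest → dominates as t → ∞.
Asymptotic: v ~ c₁ sin(πx/0.927) e^{-λ₁t} with decay rate λ₁ ≈ 8.407.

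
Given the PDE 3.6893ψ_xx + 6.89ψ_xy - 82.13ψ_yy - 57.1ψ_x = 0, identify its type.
The second-order coefficients are A = 3.6893, B = 6.89, C = -82.13. Since B² - 4AC = 1259.480936 > 0, this is a hyperbolic PDE.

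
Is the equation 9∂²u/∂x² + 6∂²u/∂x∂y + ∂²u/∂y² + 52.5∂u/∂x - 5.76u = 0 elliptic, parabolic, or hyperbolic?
Computing B² - 4AC with A = 9, B = 6, C = 1: discriminant = 0 (zero). Answer: parabolic.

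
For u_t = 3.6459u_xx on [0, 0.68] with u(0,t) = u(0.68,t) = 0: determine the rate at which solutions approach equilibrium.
Eigenvalues: λₙ = 3.6459n²π²/0.68².
First three modes:
  n=1: λ₁ = 3.6459π²/0.68² ≈ 77.819
  n=2: λ₂ = 14.5836π²/0.68² ≈ 311.277 (4× faster decay)
  n=3: λ₃ = 32.8131π²/0.68² ≈ 700.373 (9× faster decay)
As t → ∞, higher modes decay exponentially faster. The n=1 mode dominates: u ~ c₁ sin(πx/0.68) e^{-λ₁t}.
Decay rate: λ₁ = 3.6459π²/0.68² ≈ 77.819.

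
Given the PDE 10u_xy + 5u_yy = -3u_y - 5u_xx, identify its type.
Rewriting in standard form: 5u_xx + 10u_xy + 5u_yy + 3u_y = 0. The second-order coefficients are A = 5, B = 10, C = 5. Since B² - 4AC = 0 = 0, this is a parabolic PDE.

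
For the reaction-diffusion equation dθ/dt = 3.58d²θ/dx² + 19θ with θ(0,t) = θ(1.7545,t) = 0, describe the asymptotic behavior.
θ grows unboundedly. Reaction dominates diffusion (r=19 > κπ²/L²≈11.48); solution grows exponentially.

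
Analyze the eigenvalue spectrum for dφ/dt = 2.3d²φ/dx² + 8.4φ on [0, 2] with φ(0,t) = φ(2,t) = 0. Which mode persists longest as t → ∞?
Eigenvalues: λₙ = 2.3n²π²/2² - 8.4.
First three modes:
  n=1: λ₁ = 2.3π²/2² - 8.4 ≈ -2.725
  n=2: λ₂ = 9.2π²/2² - 8.4 ≈ 14.3
  n=3: λ₃ = 20.7π²/2² - 8.4 ≈ 42.675
Since 2.3π²/2² ≈ 5.675 < 8.4, λ₁ < 0.
The n=1 mode grows fastest (−λₙ is largest for n=1) → dominates.
Asymptotic: φ ~ c₁ sin(πx/2) e^{2.725t} (exponential growth at rate −λ₁ ≈ 2.725).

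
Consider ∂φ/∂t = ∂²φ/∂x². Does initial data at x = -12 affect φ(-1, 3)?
Yes, for any finite x. The heat equation has infinite propagation speed, so all initial data affects all points at any t > 0.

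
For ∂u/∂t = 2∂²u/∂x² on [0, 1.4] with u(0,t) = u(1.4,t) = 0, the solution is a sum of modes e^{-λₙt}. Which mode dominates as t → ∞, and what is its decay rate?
Eigenvalues: λₙ = 2n²π²/1.4².
First three modes:
  n=1: λ₁ = 2π²/1.4² ≈ 10.071
  n=2: λ₂ = 8π²/1.4² ≈ 40.284 (4× faster decay)
  n=3: λ₃ = 18π²/1.4² ≈ 90.639 (9× faster decay)
As t → ∞, higher modes decay exponentially faster. The n=1 mode dominates: u ~ c₁ sin(πx/1.4) e^{-λ₁t}.
Decay rate: λ₁ = 2π²/1.4² ≈ 10.071.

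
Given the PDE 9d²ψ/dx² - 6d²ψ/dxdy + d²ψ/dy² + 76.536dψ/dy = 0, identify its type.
The second-order coefficients are A = 9, B = -6, C = 1. Since B² - 4AC = 0 = 0, this is a parabolic PDE.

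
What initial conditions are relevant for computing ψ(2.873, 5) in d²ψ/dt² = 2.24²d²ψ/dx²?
Domain of dependence: [-8.327, 14.073]. Signals travel at speed 2.24, so data within |x - 2.873| ≤ 2.24·5 = 11.2 can reach the point.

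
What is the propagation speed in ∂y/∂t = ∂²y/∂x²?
Infinite. The heat equation is parabolic, not hyperbolic, so disturbances propagate instantly.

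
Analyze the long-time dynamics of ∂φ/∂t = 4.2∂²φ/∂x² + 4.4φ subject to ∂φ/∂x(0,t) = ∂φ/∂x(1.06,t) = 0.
Long-time behavior: φ grows unboundedly. With Neumann BCs the constant mode has diffusion eigenvalue 0, so any r > 0 makes it grow like e^(4.4t); solution grows exponentially.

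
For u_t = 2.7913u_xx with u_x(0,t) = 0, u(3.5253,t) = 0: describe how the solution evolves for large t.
u → 0. Heat escapes through the Dirichlet boundary.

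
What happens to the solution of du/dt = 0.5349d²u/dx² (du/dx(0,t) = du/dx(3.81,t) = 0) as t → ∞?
u → constant (steady state). Heat is conserved (no flux at boundaries); solution approaches the spatial average.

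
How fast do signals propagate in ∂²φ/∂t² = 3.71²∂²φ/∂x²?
Speed = 3.71. Information travels along characteristics x = x₀ ± 3.71t.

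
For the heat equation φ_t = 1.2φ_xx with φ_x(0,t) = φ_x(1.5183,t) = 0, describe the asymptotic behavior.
φ → constant (steady state). Heat is conserved (no flux at boundaries); solution approaches the spatial average.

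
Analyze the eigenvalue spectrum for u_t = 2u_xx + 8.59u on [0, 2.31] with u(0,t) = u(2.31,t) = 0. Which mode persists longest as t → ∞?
Eigenvalues: λₙ = 2n²π²/2.31² - 8.59.
First three modes:
  n=1: λ₁ = 2π²/2.31² - 8.59 ≈ -4.891
  n=2: λ₂ = 8π²/2.31² - 8.59 ≈ 6.207
  n=3: λ₃ = 18π²/2.31² - 8.59 ≈ 24.703
Since 2π²/2.31² ≈ 3.699 < 8.59, λ₁ < 0.
The n=1 mode grows fastest (−λₙ is largest for n=1) → dominates.
Asymptotic: u ~ c₁ sin(πx/2.31) e^{4.891t} (exponential growth at rate −λ₁ ≈ 4.891).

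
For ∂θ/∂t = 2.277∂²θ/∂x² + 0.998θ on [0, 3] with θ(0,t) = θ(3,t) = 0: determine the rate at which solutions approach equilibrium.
Eigenvalues: λₙ = 2.277n²π²/3² - 0.998.
First three modes:
  n=1: λ₁ = 2.277π²/3² - 0.998 ≈ 1.499
  n=2: λ₂ = 9.108π²/3² - 0.998 ≈ 8.99
  n=3: λ₃ = 20.493π²/3² - 0.998 ≈ 21.475
Since 2.277π²/3² ≈ 2.497 > 0.998, all λₙ > 0.
The n=1 mode decays slowest → dominates as t → ∞.
Asymptotic: θ ~ c₁ sin(πx/3) e^{-λ₁t} with decay rate λ₁ ≈ 1.499.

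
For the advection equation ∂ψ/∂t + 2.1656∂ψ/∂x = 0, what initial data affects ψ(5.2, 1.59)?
A single point: x = 1.756696. The characteristic through (5.2, 1.59) is x - 2.1656t = const, so x = 5.2 - 2.1656·1.59 = 1.756696.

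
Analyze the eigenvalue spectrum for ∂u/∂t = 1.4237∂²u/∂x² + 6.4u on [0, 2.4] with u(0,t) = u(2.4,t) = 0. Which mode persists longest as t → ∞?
Eigenvalues: λₙ = 1.4237n²π²/2.4² - 6.4.
First three modes:
  n=1: λ₁ = 1.4237π²/2.4² - 6.4 ≈ -3.961
  n=2: λ₂ = 5.6948π²/2.4² - 6.4 ≈ 3.358
  n=3: λ₃ = 12.8133π²/2.4² - 6.4 ≈ 15.555
Since 1.4237π²/2.4² ≈ 2.439 < 6.4, λ₁ < 0.
The n=1 mode grows fastest (−λₙ is largest for n=1) → dominates.
Asymptotic: u ~ c₁ sin(πx/2.4) e^{3.961t} (exponential growth at rate −λ₁ ≈ 3.961).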